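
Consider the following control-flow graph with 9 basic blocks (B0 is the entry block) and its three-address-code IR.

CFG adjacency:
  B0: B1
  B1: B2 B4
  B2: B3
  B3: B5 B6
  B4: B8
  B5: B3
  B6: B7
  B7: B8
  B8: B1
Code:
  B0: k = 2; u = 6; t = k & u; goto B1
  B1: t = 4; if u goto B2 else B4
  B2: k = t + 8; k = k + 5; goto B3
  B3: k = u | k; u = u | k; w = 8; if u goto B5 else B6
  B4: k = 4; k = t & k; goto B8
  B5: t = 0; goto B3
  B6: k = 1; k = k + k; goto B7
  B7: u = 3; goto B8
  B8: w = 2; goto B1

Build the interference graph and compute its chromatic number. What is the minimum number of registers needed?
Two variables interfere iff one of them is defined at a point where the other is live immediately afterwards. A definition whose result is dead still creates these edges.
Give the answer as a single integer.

Per-block:
  B0 def {k,t,u} use ∅
  B1 def {t} use {u}
  B2 def {k} use {t}
  B3 def {k,u,w} use {k,u}
  B4 def {k} use {t}
  B5 def {t} use ∅
  B6 def {k} use ∅
  B7 def {u} use ∅
  B8 def {w} use ∅

Live sets:
  B0: in=∅ out={u}
  B1: in={u} out={t,u}
  B2: in={t,u} out={k,u}
  B3: in={k,u} out={k,u}
  B4: in={t,u} out={u}
  B5: in={k,u} out={k,u}
  B6: in=∅ out=∅
  B7: in=∅ out={u}
  B8: in={u} out={u}

Conflict graph:
  k↔{t,u,w}
  t↔{k,u}
  u↔{k,t,w}
  w↔{k,u}

Registers:
  {k,t,u} pairwise interfere (3-clique) ⇒ χ ≥ 3
  assign k→R0 t→R2 u→R1 w→R2 — no edge inside a register ⇒ χ ≤ 3
  χ = 3

Answer: 3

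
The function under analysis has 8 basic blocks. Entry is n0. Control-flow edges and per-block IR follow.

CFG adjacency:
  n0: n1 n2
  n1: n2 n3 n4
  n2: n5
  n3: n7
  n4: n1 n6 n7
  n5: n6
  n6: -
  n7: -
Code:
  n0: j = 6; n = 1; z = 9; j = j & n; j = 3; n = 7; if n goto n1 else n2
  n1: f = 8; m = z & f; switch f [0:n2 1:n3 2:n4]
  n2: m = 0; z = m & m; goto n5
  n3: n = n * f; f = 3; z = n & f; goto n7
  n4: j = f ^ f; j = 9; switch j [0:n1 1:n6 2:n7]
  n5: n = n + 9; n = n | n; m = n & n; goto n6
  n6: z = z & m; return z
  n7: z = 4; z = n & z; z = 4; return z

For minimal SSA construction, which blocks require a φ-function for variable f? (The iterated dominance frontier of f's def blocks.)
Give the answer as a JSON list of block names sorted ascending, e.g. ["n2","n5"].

idom tree: n1←n0 n2←n0 n3←n1 n4←n1 n5←n2 n6←n0 n7←n1
Join-block Dom:
  n1: preds {n0,n4}: {n0} ∩ {n0,n1,n4} = {n0}; idom=n0
  n2: preds {n0,n1}: {n0} ∩ {n0,n1} = {n0}; idom=n0
  n6: preds {n4,n5}: {n0,n1,n4} ∩ {n0,n2,n5} = {n0}; idom=n0
  n7: preds {n3,n4}: {n0,n1,n3} ∩ {n0,n1,n4} = {n0,n1}; idom=n1

DF walk-up:
  join n1 pred n0: · stop@n0
  join n1 pred n4: n4→n1 stop@n0
  join n2 pred n0: · stop@n0
  join n2 pred n1: n1 stop@n0
  join n6 pred n4: n4→n1 stop@n0
  join n6 pred n5: n5→n2 stop@n0
  join n7 pred n3: n3 stop@n1
  join n7 pred n4: n4 stop@n1
  DF(n0)=∅
  DF(n1)={n1,n2,n6}
  DF(n2)={n6}
  DF(n3)={n7}
  DF(n4)={n1,n6,n7}
  DF(n5)={n6}
  DF(n6)=∅
  DF(n7)=∅

φ for f: defs {n1,n3}
  DF⁺ = {n1,n2,n6,n7}

Answer: ["n1", "n2", "n6", "n7"]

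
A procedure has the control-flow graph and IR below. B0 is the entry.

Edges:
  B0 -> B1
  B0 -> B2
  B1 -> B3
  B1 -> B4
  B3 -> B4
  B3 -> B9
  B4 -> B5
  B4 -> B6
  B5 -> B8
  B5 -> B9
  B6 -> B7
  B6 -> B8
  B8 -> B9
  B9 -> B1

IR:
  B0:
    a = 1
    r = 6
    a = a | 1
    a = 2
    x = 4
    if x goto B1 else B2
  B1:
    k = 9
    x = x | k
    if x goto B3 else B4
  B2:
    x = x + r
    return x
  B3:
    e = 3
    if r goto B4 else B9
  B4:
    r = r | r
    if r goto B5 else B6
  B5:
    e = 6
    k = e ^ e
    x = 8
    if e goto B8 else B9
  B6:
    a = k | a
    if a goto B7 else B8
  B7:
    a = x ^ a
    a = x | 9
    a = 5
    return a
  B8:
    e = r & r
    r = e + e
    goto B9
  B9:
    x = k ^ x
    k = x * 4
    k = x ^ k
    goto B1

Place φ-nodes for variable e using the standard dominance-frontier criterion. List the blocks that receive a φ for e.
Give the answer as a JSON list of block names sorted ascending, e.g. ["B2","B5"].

Answer: ["B1", "B4", "B8", "B9"]

Working:
idom tree: B1←B0 B2←B0 B3←B1 B4←B1 B5←B4 B6←B4 B7←B6 B8←B4 B9←B1
Dom at joins:
  B1: preds {B0,B9}: {B0} ∩ {B0,B1,B9} = {B0}; idom=B0
  B4: preds {B1,B3}: {B0,B1} ∩ {B0,B1,B3} = {B0,B1}; idom=B1
  B8: preds {B5,B6}: {B0,B1,B4,B5} ∩ {B0,B1,B4,B6} = {B0,B1,B4}; idom=B4
  B9: preds {B3,B5,B8}: {B0,B1,B3} ∩ {B0,B1,B4,B5} ∩ {B0,B1,B4,B8} = {B0,B1}; idom=B1

DF derivation:
  B1←B0: walk · to B0
  B1←B9: walk B9→B1 to B0
  B4←B1: walk · to B1
  B4←B3: walk B3 to B1
  B8←B5: walk B5 to B4
  B8←B6: walk B6 to B4
  B9←B3: walk B3 to B1
  B9←B5: walk B5→B4 to B1
  B9←B8: walk B8→B4 to B1
  B0 → ∅
  B1 → {B1}
  B2 → ∅
  B3 → {B4,B9}
  B4 → {B9}
  B5 → {B8,B9}
  B6 → {B8}
  B7 → ∅
  B8 → {B9}
  B9 → {B1}

φ for e: defs {B3,B5,B8}
  DF⁺ = {B1,B4,B8,B9}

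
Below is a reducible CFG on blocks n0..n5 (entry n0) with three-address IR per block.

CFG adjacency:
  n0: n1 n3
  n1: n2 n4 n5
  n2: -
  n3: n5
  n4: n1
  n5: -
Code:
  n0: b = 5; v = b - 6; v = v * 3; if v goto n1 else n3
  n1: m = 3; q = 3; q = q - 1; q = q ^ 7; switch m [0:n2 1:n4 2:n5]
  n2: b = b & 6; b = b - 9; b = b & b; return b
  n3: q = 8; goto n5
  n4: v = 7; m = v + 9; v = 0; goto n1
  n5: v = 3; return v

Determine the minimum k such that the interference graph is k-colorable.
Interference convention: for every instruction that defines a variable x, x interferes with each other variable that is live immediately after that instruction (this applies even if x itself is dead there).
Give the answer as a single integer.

Block summaries:
  n0: {b,v} / ∅
  n1: {m,q} / ∅
  n2: {b} / {b}
  n3: {q} / ∅
  n4: {m,v} / ∅
  n5: {v} / ∅

Liveness:
  live n0: ∅→{b}
  live n1: {b}→{b}
  live n2: {b}→∅
  live n3: ∅→∅
  live n4: {b}→{b}
  live n5: ∅→∅

Interfere edges:
  b: {m,q,v}
  m: {b,q}
  q: {b,m}
  v: {b}

Colouring:
  lower bound: {b,m,q} mutually conflict ⇒ χ ≥ 3
  3-colouring: c0={b}  c1={m,v}  c2={q}
  χ = 3

Answer: 3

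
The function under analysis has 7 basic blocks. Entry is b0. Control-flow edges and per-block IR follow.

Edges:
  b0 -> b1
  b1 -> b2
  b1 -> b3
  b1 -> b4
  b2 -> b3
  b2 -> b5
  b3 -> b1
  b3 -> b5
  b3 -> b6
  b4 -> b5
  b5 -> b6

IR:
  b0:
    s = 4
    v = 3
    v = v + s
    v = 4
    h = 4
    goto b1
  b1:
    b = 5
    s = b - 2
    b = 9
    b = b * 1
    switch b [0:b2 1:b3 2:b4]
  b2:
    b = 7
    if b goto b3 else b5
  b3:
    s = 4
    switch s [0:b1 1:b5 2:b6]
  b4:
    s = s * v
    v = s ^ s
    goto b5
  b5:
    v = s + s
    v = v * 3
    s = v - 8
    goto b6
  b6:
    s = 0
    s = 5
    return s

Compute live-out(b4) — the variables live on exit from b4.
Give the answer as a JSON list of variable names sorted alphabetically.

Answer: ["s"]

Analysis:
Block summaries:
  b0 def {h,s,v} use ∅
  b1 def {b,s} use ∅
  b2 def {b} use ∅
  b3 def {s} use ∅
  b4 def {s,v} use {s,v}
  b5 def {s,v} use {s}
  b6 def {s} use ∅

Liveness:
  b0: in=∅ out={v}
  b1: in={v} out={s,v}
  b2: in={s,v} out={s,v}
  b3: in={v} out={s,v}
  b4: in={s,v} out={s}
  b5: in={s} out=∅
  b6: in=∅ out=∅

live-out(b4) = ["s"]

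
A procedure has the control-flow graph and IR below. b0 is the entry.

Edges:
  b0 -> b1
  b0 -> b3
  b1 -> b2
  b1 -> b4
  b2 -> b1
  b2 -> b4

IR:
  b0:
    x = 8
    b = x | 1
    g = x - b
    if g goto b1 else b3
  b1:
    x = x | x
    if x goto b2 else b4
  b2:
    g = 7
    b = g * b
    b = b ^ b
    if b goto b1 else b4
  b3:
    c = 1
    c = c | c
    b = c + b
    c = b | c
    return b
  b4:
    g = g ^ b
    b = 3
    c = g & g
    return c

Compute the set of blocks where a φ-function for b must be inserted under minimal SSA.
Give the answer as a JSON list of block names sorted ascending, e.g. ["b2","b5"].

idom tree: b1←b0 b2←b1 b3←b0 b4←b1
Dom∩ at merges:
  b1: preds {b0,b2}: {b0} ∩ {b0,b1,b2} = {b0}; idom=b0
  b4: preds {b1,b2}: {b0,b1} ∩ {b0,b1,b2} = {b0,b1}; idom=b1

DF derivation:
  b1←b0: walk · to b0
  b1←b2: walk b2→b1 to b0
  b4←b1: walk · to b1
  b4←b2: walk b2 to b1
  b0: DF=∅
  b1: DF={b1}
  b2: DF={b1,b4}
  b3: DF=∅
  b4: DF=∅

φ for b: defs {b0,b2,b3,b4}
  DF⁺ = {b1,b4}

Answer: ["b1", "b4"]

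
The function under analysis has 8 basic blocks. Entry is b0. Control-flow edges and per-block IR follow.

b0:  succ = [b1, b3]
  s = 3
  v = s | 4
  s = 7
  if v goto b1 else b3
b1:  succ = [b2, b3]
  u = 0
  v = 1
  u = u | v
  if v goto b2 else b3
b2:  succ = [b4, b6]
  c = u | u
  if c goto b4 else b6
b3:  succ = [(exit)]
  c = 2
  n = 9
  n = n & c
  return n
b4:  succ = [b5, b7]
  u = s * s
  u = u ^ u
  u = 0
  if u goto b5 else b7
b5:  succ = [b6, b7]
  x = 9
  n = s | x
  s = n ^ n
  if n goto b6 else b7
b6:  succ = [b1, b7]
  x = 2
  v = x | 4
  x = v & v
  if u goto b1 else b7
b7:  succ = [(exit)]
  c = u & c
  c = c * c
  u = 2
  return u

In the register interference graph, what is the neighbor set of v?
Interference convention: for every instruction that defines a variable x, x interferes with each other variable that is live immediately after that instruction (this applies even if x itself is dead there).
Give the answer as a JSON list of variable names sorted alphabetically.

Answer: ["c", "s", "u"]

Derivation:
Block summaries:
  b0: def={s,v} ue=∅
  b1: def={u,v} ue=∅
  b2: def={c} ue={u}
  b3: def={c,n} ue=∅
  b4: def={u} ue={s}
  b5: def={n,s,x} ue={s}
  b6: def={v,x} ue={u}
  b7: def={c,u} ue={c,u}

Liveness:
  live b0: ∅→{s}
  live b1: {s}→{s,u}
  live b2: {s,u}→{c,s,u}
  live b3: ∅→∅
  live b4: {c,s}→{c,s,u}
  live b5: {c,s,u}→{c,s,u}
  live b6: {c,s,u}→{c,s,u}
  live b7: {c,u}→∅

Interfere edges:
  c — {n,s,u,v,x}
  n — {c,s,u}
  s — {c,n,u,v,x}
  u — {c,n,s,v,x}
  v — {c,s,u}
  x — {c,s,u}

N(v) = ["c", "s", "u"]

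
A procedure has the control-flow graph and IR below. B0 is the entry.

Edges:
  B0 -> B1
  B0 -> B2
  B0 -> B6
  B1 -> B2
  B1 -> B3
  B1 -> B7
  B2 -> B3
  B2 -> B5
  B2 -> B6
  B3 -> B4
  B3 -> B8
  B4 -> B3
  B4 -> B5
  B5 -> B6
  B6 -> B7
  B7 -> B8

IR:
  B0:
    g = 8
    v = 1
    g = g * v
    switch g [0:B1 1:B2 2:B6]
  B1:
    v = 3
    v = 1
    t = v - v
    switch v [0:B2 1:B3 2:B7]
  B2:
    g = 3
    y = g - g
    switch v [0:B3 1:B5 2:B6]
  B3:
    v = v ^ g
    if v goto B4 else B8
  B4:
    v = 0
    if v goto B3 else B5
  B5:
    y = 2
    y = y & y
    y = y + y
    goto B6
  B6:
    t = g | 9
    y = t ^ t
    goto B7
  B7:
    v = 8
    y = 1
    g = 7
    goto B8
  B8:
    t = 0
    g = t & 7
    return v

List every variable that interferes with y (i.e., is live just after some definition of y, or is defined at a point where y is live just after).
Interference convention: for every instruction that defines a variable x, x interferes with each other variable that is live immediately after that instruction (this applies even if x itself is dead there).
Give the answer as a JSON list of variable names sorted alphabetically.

Per-block:
  B0: def={g,v} ue=∅
  B1: def={t,v} ue=∅
  B2: def={g,y} ue={v}
  B3: def={v} ue={g,v}
  B4: def={v} ue=∅
  B5: def={y} ue=∅
  B6: def={t,y} ue={g}
  B7: def={g,v,y} ue=∅
  B8: def={g,t} ue={v}

Liveness:
  B0: in=∅ out={g,v}
  B1: in={g} out={g,v}
  B2: in={v} out={g,v}
  B3: in={g,v} out={g,v}
  B4: in={g} out={g,v}
  B5: in={g} out={g}
  B6: in={g} out=∅
  B7: in=∅ out={v}
  B8: in={v} out=∅

Interfere edges:
  g — {t,v,y}
  t — {g,v}
  v — {g,t,y}
  y — {g,v}

N(y) = ["g", "v"]

Answer: ["g", "v"]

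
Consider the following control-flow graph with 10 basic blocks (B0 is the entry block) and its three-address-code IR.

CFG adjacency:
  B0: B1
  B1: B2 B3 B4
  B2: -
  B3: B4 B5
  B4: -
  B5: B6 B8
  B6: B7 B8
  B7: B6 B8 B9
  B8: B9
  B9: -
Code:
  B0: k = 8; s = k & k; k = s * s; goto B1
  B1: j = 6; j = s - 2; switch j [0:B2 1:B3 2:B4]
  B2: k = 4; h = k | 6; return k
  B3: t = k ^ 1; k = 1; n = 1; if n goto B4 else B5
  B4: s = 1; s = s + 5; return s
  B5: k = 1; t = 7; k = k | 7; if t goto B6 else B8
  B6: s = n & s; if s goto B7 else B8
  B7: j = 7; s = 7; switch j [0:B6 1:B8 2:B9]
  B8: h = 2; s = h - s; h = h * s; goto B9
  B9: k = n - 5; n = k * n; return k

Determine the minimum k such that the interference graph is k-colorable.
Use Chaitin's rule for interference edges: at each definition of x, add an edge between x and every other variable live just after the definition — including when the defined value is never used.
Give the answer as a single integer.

Block summaries:
  B0: def={k,s} ue=∅
  B1: def={j} ue={s}
  B2: def={h,k} ue=∅
  B3: def={k,n,t} ue={k}
  B4: def={s} ue=∅
  B5: def={k,t} ue=∅
  B6: def={s} ue={n,s}
  B7: def={j,s} ue=∅
  B8: def={h,s} ue={s}
  B9: def={k,n} ue={n}

Liveness:
  B0: in=∅ out={k,s}
  B1: in={k,s} out={k,s}
  B2: in=∅ out=∅
  B3: in={k,s} out={n,s}
  B4: in=∅ out=∅
  B5: in={n,s} out={n,s}
  B6: in={n,s} out={n,s}
  B7: in={n} out={n,s}
  B8: in={n,s} out={n}
  B9: in={n} out=∅

Conflict graph:
  h↔{k,n,s}
  j↔{k,n,s}
  k↔{h,j,n,s,t}
  n↔{h,j,k,s,t}
  s↔{h,j,k,n,t}
  t↔{k,n,s}

Registers:
  {h,k,n,s} pairwise interfere (4-clique) ⇒ χ ≥ 4
  4-colouring: R0={k}  R1={n}  R2={s}  R3={h,j,t}
  χ = 4

Answer: 4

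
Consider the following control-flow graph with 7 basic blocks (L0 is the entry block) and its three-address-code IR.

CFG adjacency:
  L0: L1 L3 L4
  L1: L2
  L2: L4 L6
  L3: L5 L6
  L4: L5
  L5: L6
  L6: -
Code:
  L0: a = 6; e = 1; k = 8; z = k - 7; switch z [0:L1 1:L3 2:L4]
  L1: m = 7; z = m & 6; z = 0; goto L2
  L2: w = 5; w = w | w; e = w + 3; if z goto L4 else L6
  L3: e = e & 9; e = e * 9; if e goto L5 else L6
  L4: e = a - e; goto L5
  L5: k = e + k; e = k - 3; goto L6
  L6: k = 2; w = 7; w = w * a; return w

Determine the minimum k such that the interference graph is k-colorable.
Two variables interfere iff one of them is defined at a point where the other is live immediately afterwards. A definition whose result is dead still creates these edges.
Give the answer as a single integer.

Answer: 4

Working:
Per-block:
  L0: def={a,e,k,z} ue=∅
  L1: def={m,z} ue=∅
  L2: def={e,w} ue={z}
  L3: def={e} ue={e}
  L4: def={e} ue={a,e}
  L5: def={e,k} ue={e,k}
  L6: def={k,w} ue={a}

Liveness:
  L0 li=∅ lo={a,e,k}
  L1 li={a,k} lo={a,k,z}
  L2 li={a,k,z} lo={a,e,k}
  L3 li={a,e,k} lo={a,e,k}
  L4 li={a,e,k} lo={a,e,k}
  L5 li={a,e,k} lo={a}
  L6 li={a} lo=∅

Conflict graph:
  a↔{e,k,m,w,z}
  e↔{a,k,z}
  k↔{a,e,m,w,z}
  m↔{a,k}
  w↔{a,k,z}
  z↔{a,e,k,w}

Registers:
  clique {a,e,k,z} ⇒ need ≥ 4
  assign a→R0 e→R3 k→R1 m→R2 w→R3 z→R2 — no edge inside a register ⇒ χ ≤ 4
  χ = 4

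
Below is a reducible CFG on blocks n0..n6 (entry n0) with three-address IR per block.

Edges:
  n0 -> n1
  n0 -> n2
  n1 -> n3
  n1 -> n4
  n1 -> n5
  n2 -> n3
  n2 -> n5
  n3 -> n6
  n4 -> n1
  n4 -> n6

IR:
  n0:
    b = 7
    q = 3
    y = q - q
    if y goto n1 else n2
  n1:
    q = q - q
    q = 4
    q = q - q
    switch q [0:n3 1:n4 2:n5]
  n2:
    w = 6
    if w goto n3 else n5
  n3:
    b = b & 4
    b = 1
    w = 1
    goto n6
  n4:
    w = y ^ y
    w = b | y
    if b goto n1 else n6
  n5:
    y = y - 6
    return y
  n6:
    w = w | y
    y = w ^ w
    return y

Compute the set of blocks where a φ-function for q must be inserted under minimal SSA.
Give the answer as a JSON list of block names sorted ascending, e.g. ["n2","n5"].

idom tree: n1←n0 n2←n0 n3←n0 n4←n1 n5←n0 n6←n0
Dom at joins:
  n1: preds {n0,n4}: {n0} ∩ {n0,n1,n4} = {n0}; idom=n0
  n3: preds {n1,n2}: {n0,n1} ∩ {n0,n2} = {n0}; idom=n0
  n5: preds {n1,n2}: {n0,n1} ∩ {n0,n2} = {n0}; idom=n0
  n6: preds {n3,n4}: {n0,n3} ∩ {n0,n1,n4} = {n0}; idom=n0

Frontier:
  n1←n0: walk · to n0
  n1←n4: walk n4→n1 to n0
  n3←n1: walk n1 to n0
  n3←n2: walk n2 to n0
  n5←n1: walk n1 to n0
  n5←n2: walk n2 to n0
  n6←n3: walk n3 to n0
  n6←n4: walk n4→n1 to n0
  n0: DF=∅
  n1: DF={n1,n3,n5,n6}
  n2: DF={n3,n5}
  n3: DF={n6}
  n4: DF={n1,n6}
  n5: DF=∅
  n6: DF=∅

φ for q: defs {n0,n1}
  DF⁺ = {n1,n3,n5,n6}

Answer: ["n1", "n3", "n5", "n6"]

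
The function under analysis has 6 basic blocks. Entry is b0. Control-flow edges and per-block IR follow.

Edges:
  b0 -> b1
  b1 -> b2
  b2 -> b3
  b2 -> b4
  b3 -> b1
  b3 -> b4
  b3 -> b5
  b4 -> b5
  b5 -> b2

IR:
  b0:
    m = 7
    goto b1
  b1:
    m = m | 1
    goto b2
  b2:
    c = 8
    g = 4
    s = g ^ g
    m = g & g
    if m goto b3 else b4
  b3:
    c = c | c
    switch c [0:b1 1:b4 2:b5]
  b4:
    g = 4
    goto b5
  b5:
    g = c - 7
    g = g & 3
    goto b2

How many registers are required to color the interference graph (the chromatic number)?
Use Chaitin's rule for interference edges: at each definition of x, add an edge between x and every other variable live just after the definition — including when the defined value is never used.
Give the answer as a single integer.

Answer: 3

Derivation:
def/use:
  b0: {m} / ∅
  b1: {m} / {m}
  b2: {c,g,m,s} / ∅
  b3: {c} / {c}
  b4: {g} / ∅
  b5: {g} / {c}

Liveness:
  b0: in=∅ out={m}
  b1: in={m} out=∅
  b2: in=∅ out={c,m}
  b3: in={c,m} out={c,m}
  b4: in={c} out={c}
  b5: in={c} out=∅

Interference:
  c — {g,m,s}
  g — {c,s}
  m — {c}
  s — {c,g}

Chromatic number:
  clique {c,g,s} ⇒ need ≥ 3
  3-colouring: R0={c}  R1={g,m}  R2={s}
  χ = 3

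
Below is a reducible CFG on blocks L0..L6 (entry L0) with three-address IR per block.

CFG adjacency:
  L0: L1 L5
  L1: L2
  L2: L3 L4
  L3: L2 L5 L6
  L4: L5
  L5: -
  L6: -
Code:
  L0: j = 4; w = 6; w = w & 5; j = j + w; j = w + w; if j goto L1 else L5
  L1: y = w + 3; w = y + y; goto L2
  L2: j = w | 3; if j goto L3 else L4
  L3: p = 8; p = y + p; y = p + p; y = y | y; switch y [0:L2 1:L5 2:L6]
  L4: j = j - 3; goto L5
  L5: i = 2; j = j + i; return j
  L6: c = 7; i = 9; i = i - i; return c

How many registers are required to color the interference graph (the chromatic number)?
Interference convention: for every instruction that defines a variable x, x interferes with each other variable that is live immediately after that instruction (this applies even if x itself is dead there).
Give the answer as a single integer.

Block summaries:
  L0: def={j,w} ue=∅
  L1: def={w,y} ue={w}
  L2: def={j} ue={w}
  L3: def={p,y} ue={y}
  L4: def={j} ue={j}
  L5: def={i,j} ue={j}
  L6: def={c,i} ue=∅

Backward fixpoint:
  L0 li=∅ lo={j,w}
  L1 li={w} lo={w,y}
  L2 li={w,y} lo={j,w,y}
  L3 li={j,w,y} lo={j,w,y}
  L4 li={j} lo={j}
  L5 li={j} lo=∅
  L6 li=∅ lo=∅

Conflict graph:
  c↔{i}
  i↔{c,j}
  j↔{i,p,w,y}
  p↔{j,w,y}
  w↔{j,p,y}
  y↔{j,p,w}

Chromatic number:
  lower bound: {j,p,w,y} mutually conflict ⇒ χ ≥ 4
  4-colouring: r0={c,j}  r1={i,p}  r2={w}  r3={y}
  χ = 4

Answer: 4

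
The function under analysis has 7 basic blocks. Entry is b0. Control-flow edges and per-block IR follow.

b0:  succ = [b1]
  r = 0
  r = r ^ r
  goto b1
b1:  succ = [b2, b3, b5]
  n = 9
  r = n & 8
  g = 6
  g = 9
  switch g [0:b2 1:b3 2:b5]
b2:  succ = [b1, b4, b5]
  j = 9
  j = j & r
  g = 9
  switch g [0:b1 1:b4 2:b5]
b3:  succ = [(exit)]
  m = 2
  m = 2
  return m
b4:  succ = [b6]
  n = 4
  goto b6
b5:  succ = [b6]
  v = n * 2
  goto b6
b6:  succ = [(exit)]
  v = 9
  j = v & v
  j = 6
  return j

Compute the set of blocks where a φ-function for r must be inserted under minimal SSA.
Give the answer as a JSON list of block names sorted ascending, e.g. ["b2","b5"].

Answer: ["b1"]

Working:
idom tree: b1←b0 b2←b1 b3←b1 b4←b2 b5←b1 b6←b1
Dom at joins:
  b1: preds {b0,b2}: {b0} ∩ {b0,b1,b2} = {b0}; idom=b0
  b5: preds {b1,b2}: {b0,b1} ∩ {b0,b1,b2} = {b0,b1}; idom=b1
  b6: preds {b4,b5}: {b0,b1,b2,b4} ∩ {b0,b1,b5} = {b0,b1}; idom=b1

Frontier:
  b1←b0: walk · to b0
  b1←b2: walk b2→b1 to b0
  b5←b1: walk · to b1
  b5←b2: walk b2 to b1
  b6←b4: walk b4→b2 to b1
  b6←b5: walk b5 to b1
  b0 → ∅
  b1 → {b1}
  b2 → {b1,b5,b6}
  b3 → ∅
  b4 → {b6}
  b5 → {b6}
  b6 → ∅

φ for r: defs {b0,b1}
  DF⁺ = {b1}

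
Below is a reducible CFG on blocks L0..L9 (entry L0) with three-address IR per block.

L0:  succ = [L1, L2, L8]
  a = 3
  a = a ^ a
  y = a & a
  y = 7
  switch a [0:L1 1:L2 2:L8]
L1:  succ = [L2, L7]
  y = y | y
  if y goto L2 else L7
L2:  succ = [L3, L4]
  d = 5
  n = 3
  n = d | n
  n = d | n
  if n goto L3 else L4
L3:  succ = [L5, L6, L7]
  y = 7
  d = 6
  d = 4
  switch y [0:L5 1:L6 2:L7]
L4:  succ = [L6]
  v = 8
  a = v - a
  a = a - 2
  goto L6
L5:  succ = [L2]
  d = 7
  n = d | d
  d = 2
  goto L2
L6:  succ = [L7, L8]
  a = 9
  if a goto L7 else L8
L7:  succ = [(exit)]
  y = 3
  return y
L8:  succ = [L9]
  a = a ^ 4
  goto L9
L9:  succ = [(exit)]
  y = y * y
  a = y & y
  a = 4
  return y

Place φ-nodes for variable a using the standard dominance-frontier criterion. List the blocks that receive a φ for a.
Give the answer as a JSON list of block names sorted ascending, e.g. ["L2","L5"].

Answer: ["L6", "L7", "L8"]

Derivation:
idom tree: L1←L0 L2←L0 L3←L2 L4←L2 L5←L3 L6←L2 L7←L0 L8←L0 L9←L8
Dom at joins:
  L2: preds {L0,L1,L5}: {L0} ∩ {L0,L1} ∩ {L0,L2,L3,L5} = {L0}; idom=L0
  L6: preds {L3,L4}: {L0,L2,L3} ∩ {L0,L2,L4} = {L0,L2}; idom=L2
  L7: preds {L1,L3,L6}: {L0,L1} ∩ {L0,L2,L3} ∩ {L0,L2,L6} = {L0}; idom=L0
  L8: preds {L0,L6}: {L0} ∩ {L0,L2,L6} = {L0}; idom=L0

DF walk-up:
  L2←L0: walk · to L0
  L2←L1: walk L1 to L0
  L2←L5: walk L5→L3→L2 to L0
  L6←L3: walk L3 to L2
  L6←L4: walk L4 to L2
  L7←L1: walk L1 to L0
  L7←L3: walk L3→L2 to L0
  L7←L6: walk L6→L2 to L0
  L8←L0: walk · to L0
  L8←L6: walk L6→L2 to L0
  L0: DF=∅
  L1: DF={L2,L7}
  L2: DF={L2,L7,L8}
  L3: DF={L2,L6,L7}
  L4: DF={L6}
  L5: DF={L2}
  L6: DF={L7,L8}
  L7: DF=∅
  L8: DF=∅
  L9: DF=∅

φ for a: defs {L0,L4,L6,L8,L9}
  DF⁺ = {L6,L7,L8}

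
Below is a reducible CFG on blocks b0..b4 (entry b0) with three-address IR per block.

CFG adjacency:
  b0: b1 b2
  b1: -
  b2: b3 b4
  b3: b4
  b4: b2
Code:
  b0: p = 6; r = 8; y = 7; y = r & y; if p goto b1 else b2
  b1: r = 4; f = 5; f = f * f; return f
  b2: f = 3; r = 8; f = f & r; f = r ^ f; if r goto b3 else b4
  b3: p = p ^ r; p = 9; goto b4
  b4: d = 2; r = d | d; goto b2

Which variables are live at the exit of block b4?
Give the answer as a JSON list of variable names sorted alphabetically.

Answer: ["p"]

Derivation:
Per-block:
  b0: {p,r,y} / ∅
  b1: {f,r} / ∅
  b2: {f,r} / ∅
  b3: {p} / {p,r}
  b4: {d,r} / ∅

Backward fixpoint:
  b0: in=∅ out={p}
  b1: in=∅ out=∅
  b2: in={p} out={p,r}
  b3: in={p,r} out={p}
  b4: in={p} out={p}

live-out(b4) = ["p"]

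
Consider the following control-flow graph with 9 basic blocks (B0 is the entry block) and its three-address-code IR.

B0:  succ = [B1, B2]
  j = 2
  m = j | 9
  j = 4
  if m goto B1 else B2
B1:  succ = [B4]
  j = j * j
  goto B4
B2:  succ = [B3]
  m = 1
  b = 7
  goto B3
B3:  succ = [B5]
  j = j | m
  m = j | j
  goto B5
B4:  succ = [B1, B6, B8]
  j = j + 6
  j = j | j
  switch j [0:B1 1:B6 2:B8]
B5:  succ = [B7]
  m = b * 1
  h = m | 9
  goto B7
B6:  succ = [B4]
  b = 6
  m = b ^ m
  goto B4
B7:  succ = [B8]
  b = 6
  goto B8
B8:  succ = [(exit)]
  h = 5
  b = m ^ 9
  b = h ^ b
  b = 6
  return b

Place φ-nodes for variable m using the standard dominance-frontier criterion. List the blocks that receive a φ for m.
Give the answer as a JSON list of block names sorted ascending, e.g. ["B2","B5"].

idom tree: B1←B0 B2←B0 B3←B2 B4←B1 B5←B3 B6←B4 B7←B5 B8←B0
Dom∩ at merges:
  B1: preds {B0,B4}: {B0} ∩ {B0,B1,B4} = {B0}; idom=B0
  B4: preds {B1,B6}: {B0,B1} ∩ {B0,B1,B4,B6} = {B0,B1}; idom=B1
  B8: preds {B4,B7}: {B0,B1,B4} ∩ {B0,B2,B3,B5,B7} = {B0}; idom=B0

DF derivation:
  join B1 pred B0: · stop@B0
  join B1 pred B4: B4→B1 stop@B0
  join B4 pred B1: · stop@B1
  join B4 pred B6: B6→B4 stop@B1
  join B8 pred B4: B4→B1 stop@B0
  join B8 pred B7: B7→B5→B3→B2 stop@B0
  B0: DF=∅
  B1: DF={B1,B8}
  B2: DF={B8}
  B3: DF={B8}
  B4: DF={B1,B4,B8}
  B5: DF={B8}
  B6: DF={B4}
  B7: DF={B8}
  B8: DF=∅

φ for m: defs {B0,B2,B3,B5,B6}
  DF⁺ = {B1,B4,B8}

Answer: ["B1", "B4", "B8"]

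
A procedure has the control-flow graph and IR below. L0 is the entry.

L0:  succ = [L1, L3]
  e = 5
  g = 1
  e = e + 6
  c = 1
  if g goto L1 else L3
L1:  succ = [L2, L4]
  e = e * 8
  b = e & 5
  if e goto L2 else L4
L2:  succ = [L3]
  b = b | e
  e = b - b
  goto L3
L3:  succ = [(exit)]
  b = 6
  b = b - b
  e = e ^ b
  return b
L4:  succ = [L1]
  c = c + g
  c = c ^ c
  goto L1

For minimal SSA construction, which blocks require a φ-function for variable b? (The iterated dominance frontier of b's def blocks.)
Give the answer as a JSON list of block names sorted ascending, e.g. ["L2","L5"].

idom tree: L1←L0 L2←L1 L3←L0 L4←L1
Dom∩ at merges:
  L1: preds {L0,L4}: {L0} ∩ {L0,L1,L4} = {L0}; idom=L0
  L3: preds {L0,L2}: {L0} ∩ {L0,L1,L2} = {L0}; idom=L0

Frontier:
  L1←L0: walk · to L0
  L1←L4: walk L4→L1 to L0
  L3←L0: walk · to L0
  L3←L2: walk L2→L1 to L0
  L0: DF=∅
  L1: DF={L1,L3}
  L2: DF={L3}
  L3: DF=∅
  L4: DF={L1}

φ for b: defs {L1,L2,L3}
  DF⁺ = {L1,L3}

Answer: ["L1", "L3"]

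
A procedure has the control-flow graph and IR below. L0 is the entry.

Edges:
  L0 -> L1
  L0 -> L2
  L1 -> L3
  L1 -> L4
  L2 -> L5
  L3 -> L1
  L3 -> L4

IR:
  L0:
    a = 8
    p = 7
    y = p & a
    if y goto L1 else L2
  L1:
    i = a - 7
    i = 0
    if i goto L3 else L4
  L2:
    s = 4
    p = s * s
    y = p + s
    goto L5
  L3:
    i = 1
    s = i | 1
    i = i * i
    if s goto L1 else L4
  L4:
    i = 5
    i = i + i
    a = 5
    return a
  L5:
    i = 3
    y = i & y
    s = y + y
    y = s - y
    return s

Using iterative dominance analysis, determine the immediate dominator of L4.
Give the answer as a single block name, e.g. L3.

idom tree: L1←L0 L2←L0 L3←L1 L4←L1 L5←L2
Dom at joins:
  L1: preds {L0,L3}: {L0} ∩ {L0,L1,L3} = {L0}; idom=L0
  L4: preds {L1,L3}: {L0,L1} ∩ {L0,L1,L3} = {L0,L1}; idom=L1

idom(L4) = L1

Answer: L1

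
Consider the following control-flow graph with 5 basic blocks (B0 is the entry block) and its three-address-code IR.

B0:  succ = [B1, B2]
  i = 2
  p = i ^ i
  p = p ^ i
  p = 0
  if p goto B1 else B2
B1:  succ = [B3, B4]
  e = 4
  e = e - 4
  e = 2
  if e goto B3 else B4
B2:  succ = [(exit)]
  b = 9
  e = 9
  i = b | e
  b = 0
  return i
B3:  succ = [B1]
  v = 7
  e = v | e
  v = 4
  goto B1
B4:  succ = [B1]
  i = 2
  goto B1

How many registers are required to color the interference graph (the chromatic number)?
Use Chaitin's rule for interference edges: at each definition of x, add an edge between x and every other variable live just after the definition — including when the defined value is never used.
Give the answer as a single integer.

Block summaries:
  B0: {i,p} / ∅
  B1: {e} / ∅
  B2: {b,e,i} / ∅
  B3: {e,v} / {e}
  B4: {i} / ∅

Liveness:
  live B0: ∅→∅
  live B1: ∅→{e}
  live B2: ∅→∅
  live B3: {e}→∅
  live B4: ∅→∅

Interfere edges:
  b — {e,i}
  e — {b,v}
  i — {b,p}
  p — {i}
  v — {e}

Registers:
  lower bound: {b,e} mutually conflict ⇒ χ ≥ 2
  assign b→r0 e→r1 i→r1 p→r0 v→r0 — no edge inside a register ⇒ χ ≤ 2
  χ = 2

Answer: 2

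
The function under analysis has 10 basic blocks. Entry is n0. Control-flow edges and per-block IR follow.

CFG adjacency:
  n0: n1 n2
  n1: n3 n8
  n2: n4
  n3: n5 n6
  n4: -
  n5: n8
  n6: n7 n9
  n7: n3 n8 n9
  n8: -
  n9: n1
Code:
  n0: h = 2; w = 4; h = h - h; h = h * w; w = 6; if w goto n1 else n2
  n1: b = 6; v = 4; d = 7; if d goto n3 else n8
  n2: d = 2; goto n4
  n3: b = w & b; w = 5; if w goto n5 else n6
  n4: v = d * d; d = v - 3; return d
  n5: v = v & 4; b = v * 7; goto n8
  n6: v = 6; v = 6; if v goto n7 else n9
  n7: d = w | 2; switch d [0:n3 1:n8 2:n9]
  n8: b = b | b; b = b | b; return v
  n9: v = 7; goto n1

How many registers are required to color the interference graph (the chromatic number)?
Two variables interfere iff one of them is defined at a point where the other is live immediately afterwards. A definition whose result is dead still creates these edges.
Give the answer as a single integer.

Answer: 4

Analysis:
Block summaries:
  n0: {h,w} / ∅
  n1: {b,d,v} / ∅
  n2: {d} / ∅
  n3: {b,w} / {b,w}
  n4: {d,v} / {d}
  n5: {b,v} / {v}
  n6: {v} / ∅
  n7: {d} / {w}
  n8: {b} / {b,v}
  n9: {v} / ∅

Live sets:
  n0: in=∅ out={w}
  n1: in={w} out={b,v,w}
  n2: in=∅ out={d}
  n3: in={b,v,w} out={b,v,w}
  n4: in={d} out=∅
  n5: in={v} out={b,v}
  n6: in={b,w} out={b,v,w}
  n7: in={b,v,w} out={b,v,w}
  n8: in={b,v} out=∅
  n9: in={w} out={w}

Conflict graph:
  b↔{d,v,w}
  d↔{b,v,w}
  h↔{w}
  v↔{b,d,w}
  w↔{b,d,h,v}

Colouring:
  clique {b,d,v,w} ⇒ need ≥ 4
  4-colouring: R0={w}  R1={b,h}  R2={d}  R3={v}
  χ = 4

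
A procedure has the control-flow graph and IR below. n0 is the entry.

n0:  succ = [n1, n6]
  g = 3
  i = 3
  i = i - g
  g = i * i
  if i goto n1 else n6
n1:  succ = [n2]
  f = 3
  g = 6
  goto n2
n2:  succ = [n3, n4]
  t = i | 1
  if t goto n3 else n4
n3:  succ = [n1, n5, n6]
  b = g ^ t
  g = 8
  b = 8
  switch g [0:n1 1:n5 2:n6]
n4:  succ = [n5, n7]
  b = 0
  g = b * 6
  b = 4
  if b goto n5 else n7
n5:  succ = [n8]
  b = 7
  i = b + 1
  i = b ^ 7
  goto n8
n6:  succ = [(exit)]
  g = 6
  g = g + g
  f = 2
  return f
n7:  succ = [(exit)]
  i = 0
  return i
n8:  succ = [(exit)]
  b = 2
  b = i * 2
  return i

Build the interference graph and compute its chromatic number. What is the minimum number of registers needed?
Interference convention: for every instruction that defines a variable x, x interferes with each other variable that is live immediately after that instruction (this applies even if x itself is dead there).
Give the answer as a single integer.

Block summaries:
  n0: def={g,i} ue=∅
  n1: def={f,g} ue=∅
  n2: def={t} ue={i}
  n3: def={b,g} ue={g,t}
  n4: def={b,g} ue=∅
  n5: def={b,i} ue=∅
  n6: def={f,g} ue=∅
  n7: def={i} ue=∅
  n8: def={b} ue={i}

Live sets:
  n0: in=∅ out={i}
  n1: in={i} out={g,i}
  n2: in={g,i} out={g,i,t}
  n3: in={g,i,t} out={i}
  n4: in=∅ out=∅
  n5: in=∅ out={i}
  n6: in=∅ out=∅
  n7: in=∅ out=∅
  n8: in={i} out=∅

Conflict graph:
  b: {g,i}
  f: {i}
  g: {b,i,t}
  i: {b,f,g,t}
  t: {g,i}

Chromatic number:
  clique {b,g,i} ⇒ need ≥ 3
  3-colouring: c0={i}  c1={f,g}  c2={b,t}
  χ = 3

Answer: 3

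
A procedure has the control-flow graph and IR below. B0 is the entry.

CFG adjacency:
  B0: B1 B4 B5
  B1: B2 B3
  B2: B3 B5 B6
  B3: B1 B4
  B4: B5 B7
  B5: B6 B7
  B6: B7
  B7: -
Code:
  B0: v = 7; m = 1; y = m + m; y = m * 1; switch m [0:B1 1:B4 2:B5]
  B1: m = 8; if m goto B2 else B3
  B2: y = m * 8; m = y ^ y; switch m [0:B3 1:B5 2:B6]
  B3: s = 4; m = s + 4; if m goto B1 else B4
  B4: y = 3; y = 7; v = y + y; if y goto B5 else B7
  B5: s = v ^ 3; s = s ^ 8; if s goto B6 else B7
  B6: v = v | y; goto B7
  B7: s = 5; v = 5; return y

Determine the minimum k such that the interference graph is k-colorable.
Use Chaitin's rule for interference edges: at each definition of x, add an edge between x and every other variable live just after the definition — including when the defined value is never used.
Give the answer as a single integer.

Per-block:
  B0: {m,v,y} / ∅
  B1: {m} / ∅
  B2: {m,y} / {m}
  B3: {m,s} / ∅
  B4: {v,y} / ∅
  B5: {s} / {v}
  B6: {v} / {v,y}
  B7: {s,v} / {y}

Live sets:
  live B0: ∅→{v,y}
  live B1: {v}→{m,v}
  live B2: {m,v}→{v,y}
  live B3: {v}→{v}
  live B4: ∅→{v,y}
  live B5: {v,y}→{v,y}
  live B6: {v,y}→{y}
  live B7: {y}→∅

Interference:
  m↔{v,y}
  s↔{v,y}
  v↔{m,s,y}
  y↔{m,s,v}

Colouring:
  {m,v,y} pairwise interfere (3-clique) ⇒ χ ≥ 3
  assign m→R2 s→R2 v→R0 y→R1 — no edge inside a register ⇒ χ ≤ 3
  χ = 3

Answer: 3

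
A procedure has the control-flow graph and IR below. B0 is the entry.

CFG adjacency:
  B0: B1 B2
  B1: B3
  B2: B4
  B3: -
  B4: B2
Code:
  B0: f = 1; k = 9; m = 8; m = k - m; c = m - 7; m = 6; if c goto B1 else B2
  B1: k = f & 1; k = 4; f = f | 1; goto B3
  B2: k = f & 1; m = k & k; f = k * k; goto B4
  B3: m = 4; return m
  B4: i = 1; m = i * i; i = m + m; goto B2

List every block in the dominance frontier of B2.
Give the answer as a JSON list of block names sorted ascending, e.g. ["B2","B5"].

idom tree: B1←B0 B2←B0 B3←B1 B4←B2
Join-block Dom:
  B2: preds {B0,B4}: {B0} ∩ {B0,B2,B4} = {B0}; idom=B0

DF walk-up:
  join B2 pred B0: · stop@B0
  join B2 pred B4: B4→B2 stop@B0
  B0 → ∅
  B1 → ∅
  B2 → {B2}
  B3 → ∅
  B4 → {B2}

DF(B2) = ["B2"]

Answer: ["B2"]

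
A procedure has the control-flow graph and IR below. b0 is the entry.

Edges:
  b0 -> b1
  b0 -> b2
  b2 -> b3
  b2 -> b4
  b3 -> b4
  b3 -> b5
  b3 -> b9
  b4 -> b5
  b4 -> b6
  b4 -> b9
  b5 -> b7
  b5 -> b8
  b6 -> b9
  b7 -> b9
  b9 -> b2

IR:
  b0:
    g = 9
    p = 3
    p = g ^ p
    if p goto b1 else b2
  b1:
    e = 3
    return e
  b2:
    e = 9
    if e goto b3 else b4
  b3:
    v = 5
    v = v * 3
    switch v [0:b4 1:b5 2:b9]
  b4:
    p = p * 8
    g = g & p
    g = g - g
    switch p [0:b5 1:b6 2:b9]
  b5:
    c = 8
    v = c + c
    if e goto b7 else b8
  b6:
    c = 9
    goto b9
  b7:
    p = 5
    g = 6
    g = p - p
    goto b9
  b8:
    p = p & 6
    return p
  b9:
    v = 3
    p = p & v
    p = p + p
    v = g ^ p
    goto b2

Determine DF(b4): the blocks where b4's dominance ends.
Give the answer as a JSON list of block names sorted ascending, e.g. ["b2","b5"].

Answer: ["b5", "b9"]

Analysis:
idom tree: b1←b0 b2←b0 b3←b2 b4←b2 b5←b2 b6←b4 b7←b5 b8←b5 b9←b2
Join-block Dom:
  b2: preds {b0,b9}: {b0} ∩ {b0,b2,b9} = {b0}; idom=b0
  b4: preds {b2,b3}: {b0,b2} ∩ {b0,b2,b3} = {b0,b2}; idom=b2
  b5: preds {b3,b4}: {b0,b2,b3} ∩ {b0,b2,b4} = {b0,b2}; idom=b2
  b9: preds {b3,b4,b6,b7}: {b0,b2,b3} ∩ {b0,b2,b4} ∩ {b0,b2,b4,b6} ∩ {b0,b2,b5,b7} = {b0,b2}; idom=b2

DF derivation:
  b2←b0: walk · to b0
  b2←b9: walk b9→b2 to b0
  b4←b2: walk · to b2
  b4←b3: walk b3 to b2
  b5←b3: walk b3 to b2
  b5←b4: walk b4 to b2
  b9←b3: walk b3 to b2
  b9←b4: walk b4 to b2
  b9←b6: walk b6→b4 to b2
  b9←b7: walk b7→b5 to b2
  b0: DF=∅
  b1: DF=∅
  b2: DF={b2}
  b3: DF={b4,b5,b9}
  b4: DF={b5,b9}
  b5: DF={b9}
  b6: DF={b9}
  b7: DF={b9}
  b8: DF=∅
  b9: DF={b2}

DF(b4) = ["b5", "b9"]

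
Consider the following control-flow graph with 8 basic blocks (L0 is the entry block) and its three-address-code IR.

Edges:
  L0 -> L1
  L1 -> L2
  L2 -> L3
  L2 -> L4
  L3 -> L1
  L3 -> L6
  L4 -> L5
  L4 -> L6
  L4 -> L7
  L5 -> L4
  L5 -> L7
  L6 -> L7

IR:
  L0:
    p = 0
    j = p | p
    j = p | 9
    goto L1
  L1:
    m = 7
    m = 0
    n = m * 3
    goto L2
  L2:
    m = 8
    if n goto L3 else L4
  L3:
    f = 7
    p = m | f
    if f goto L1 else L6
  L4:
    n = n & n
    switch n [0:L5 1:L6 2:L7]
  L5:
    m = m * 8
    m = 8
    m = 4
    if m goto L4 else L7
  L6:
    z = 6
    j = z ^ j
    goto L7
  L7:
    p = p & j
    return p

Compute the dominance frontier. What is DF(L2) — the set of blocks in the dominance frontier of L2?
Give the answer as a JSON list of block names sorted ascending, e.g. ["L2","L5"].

Answer: ["L1"]

Derivation:
idom tree: L1←L0 L2←L1 L3←L2 L4←L2 L5←L4 L6←L2 L7←L2
Dom at joins:
  L1: preds {L0,L3}: {L0} ∩ {L0,L1,L2,L3} = {L0}; idom=L0
  L4: preds {L2,L5}: {L0,L1,L2} ∩ {L0,L1,L2,L4,L5} = {L0,L1,L2}; idom=L2
  L6: preds {L3,L4}: {L0,L1,L2,L3} ∩ {L0,L1,L2,L4} = {L0,L1,L2}; idom=L2
  L7: preds {L4,L5,L6}: {L0,L1,L2,L4} ∩ {L0,L1,L2,L4,L5} ∩ {L0,L1,L2,L6} = {L0,L1,L2}; idom=L2

Frontier:
  join L1 pred L0: · stop@L0
  join L1 pred L3: L3→L2→L1 stop@L0
  join L4 pred L2: · stop@L2
  join L4 pred L5: L5→L4 stop@L2
  join L6 pred L3: L3 stop@L2
  join L6 pred L4: L4 stop@L2
  join L7 pred L4: L4 stop@L2
  join L7 pred L5: L5→L4 stop@L2
  join L7 pred L6: L6 stop@L2
  L0 → ∅
  L1 → {L1}
  L2 → {L1}
  L3 → {L1,L6}
  L4 → {L4,L6,L7}
  L5 → {L4,L7}
  L6 → {L7}
  L7 → ∅

DF(L2) = ["L1"]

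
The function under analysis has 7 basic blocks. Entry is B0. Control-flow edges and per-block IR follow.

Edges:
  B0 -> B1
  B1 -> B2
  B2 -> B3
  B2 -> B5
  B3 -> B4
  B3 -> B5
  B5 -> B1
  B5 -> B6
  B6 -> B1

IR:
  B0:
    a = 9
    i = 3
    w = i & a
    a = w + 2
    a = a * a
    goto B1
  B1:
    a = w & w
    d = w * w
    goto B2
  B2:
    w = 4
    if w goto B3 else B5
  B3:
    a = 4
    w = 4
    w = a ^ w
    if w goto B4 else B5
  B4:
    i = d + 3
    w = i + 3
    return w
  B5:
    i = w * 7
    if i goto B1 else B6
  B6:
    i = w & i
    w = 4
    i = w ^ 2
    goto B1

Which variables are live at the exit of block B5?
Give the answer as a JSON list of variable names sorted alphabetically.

Answer: ["i", "w"]

Derivation:
def/use:
  B0: {a,i,w} / ∅
  B1: {a,d} / {w}
  B2: {w} / ∅
  B3: {a,w} / ∅
  B4: {i,w} / {d}
  B5: {i} / {w}
  B6: {i,w} / {i,w}

Liveness:
  live B0: ∅→{w}
  live B1: {w}→{d}
  live B2: {d}→{d,w}
  live B3: {d}→{d,w}
  live B4: {d}→∅
  live B5: {w}→{i,w}
  live B6: {i,w}→{w}

live-out(B5) = ["i", "w"]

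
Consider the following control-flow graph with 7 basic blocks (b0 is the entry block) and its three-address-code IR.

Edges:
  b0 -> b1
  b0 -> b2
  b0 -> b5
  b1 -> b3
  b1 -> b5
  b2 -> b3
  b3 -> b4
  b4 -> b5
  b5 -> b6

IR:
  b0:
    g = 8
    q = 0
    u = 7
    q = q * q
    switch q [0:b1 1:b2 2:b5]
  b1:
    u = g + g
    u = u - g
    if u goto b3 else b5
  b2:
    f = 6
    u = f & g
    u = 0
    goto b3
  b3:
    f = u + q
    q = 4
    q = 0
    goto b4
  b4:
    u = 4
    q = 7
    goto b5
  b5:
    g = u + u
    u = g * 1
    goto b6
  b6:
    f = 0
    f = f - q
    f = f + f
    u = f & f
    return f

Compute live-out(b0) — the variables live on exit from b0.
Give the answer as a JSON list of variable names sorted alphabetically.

def/use:
  b0: def={g,q,u} ue=∅
  b1: def={u} ue={g}
  b2: def={f,u} ue={g}
  b3: def={f,q} ue={q,u}
  b4: def={q,u} ue=∅
  b5: def={g,u} ue={u}
  b6: def={f,u} ue={q}

Backward fixpoint:
  b0 li=∅ lo={g,q,u}
  b1 li={g,q} lo={q,u}
  b2 li={g,q} lo={q,u}
  b3 li={q,u} lo=∅
  b4 li=∅ lo={q,u}
  b5 li={q,u} lo={q}
  b6 li={q} lo=∅

live-out(b0) = ["g", "q", "u"]

Answer: ["g", "q", "u"]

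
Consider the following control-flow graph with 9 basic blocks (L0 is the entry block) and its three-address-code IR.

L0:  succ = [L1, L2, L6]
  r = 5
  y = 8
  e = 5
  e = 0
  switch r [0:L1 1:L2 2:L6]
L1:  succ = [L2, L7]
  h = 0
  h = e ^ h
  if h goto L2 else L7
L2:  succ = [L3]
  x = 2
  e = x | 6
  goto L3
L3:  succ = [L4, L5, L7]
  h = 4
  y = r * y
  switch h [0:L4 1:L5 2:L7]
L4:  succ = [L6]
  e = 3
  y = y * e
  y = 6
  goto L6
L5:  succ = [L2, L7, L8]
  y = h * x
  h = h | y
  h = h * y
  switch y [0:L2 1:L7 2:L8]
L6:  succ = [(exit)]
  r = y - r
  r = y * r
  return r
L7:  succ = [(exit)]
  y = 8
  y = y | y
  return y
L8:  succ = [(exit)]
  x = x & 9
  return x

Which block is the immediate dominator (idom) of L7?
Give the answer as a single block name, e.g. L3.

idom tree: L1←L0 L2←L0 L3←L2 L4←L3 L5←L3 L6←L0 L7←L0 L8←L5
Join-block Dom:
  L2: preds {L0,L1,L5}: {L0} ∩ {L0,L1} ∩ {L0,L2,L3,L5} = {L0}; idom=L0
  L6: preds {L0,L4}: {L0} ∩ {L0,L2,L3,L4} = {L0}; idom=L0
  L7: preds {L1,L3,L5}: {L0,L1} ∩ {L0,L2,L3} ∩ {L0,L2,L3,L5} = {L0}; idom=L0

idom(L7) = L0

Answer: L0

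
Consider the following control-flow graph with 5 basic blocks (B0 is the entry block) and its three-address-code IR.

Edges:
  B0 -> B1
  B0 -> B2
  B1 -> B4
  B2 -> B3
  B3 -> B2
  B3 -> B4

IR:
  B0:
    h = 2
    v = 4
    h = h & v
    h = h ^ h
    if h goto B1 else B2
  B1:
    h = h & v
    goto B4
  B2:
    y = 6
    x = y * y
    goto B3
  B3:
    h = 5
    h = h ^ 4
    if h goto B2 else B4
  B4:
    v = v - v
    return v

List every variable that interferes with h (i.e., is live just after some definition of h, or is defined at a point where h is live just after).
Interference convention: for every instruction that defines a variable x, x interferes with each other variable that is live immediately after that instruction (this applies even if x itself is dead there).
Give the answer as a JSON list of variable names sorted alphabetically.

Answer: ["v"]

Working:
Per-block:
  B0: def={h,v} ue=∅
  B1: def={h} ue={h,v}
  B2: def={x,y} ue=∅
  B3: def={h} ue=∅
  B4: def={v} ue={v}

Backward fixpoint:
  live B0: ∅→{h,v}
  live B1: {h,v}→{v}
  live B2: {v}→{v}
  live B3: {v}→{v}
  live B4: {v}→∅

Conflict graph:
  h: {v}
  v: {h,x,y}
  x: {v}
  y: {v}

N(h) = ["v"]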